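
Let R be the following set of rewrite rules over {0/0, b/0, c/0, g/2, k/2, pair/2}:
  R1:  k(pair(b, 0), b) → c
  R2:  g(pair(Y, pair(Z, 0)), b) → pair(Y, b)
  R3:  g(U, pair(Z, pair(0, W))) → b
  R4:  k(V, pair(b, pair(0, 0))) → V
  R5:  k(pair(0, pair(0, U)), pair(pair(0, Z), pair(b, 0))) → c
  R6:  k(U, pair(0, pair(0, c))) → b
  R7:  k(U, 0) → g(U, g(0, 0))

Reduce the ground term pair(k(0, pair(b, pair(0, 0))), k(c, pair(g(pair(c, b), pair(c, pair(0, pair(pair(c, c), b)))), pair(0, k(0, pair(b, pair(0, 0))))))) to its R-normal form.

pair(0, c)

1. pair(k(0, pair(b, pair(0, 0))), k(c, pair(g(pair(c, b), pair(c, pair(0, pair(pair(c, c), b)))), pair(0, k(0, pair(b, pair(0, 0)))))))  →  pair(0, k(c, pair(g(pair(c, b), pair(c, pair(0, pair(pair(c, c), b)))), pair(0, k(0, pair(b, pair(0, 0)))))))   [R4 at 1]
2. pair(0, k(c, pair(g(pair(c, b), pair(c, pair(0, pair(pair(c, c), b)))), pair(0, k(0, pair(b, pair(0, 0)))))))  →  pair(0, k(c, pair(b, pair(0, k(0, pair(b, pair(0, 0)))))))   [R3 at 2.2.1]
3. pair(0, k(c, pair(b, pair(0, k(0, pair(b, pair(0, 0)))))))  →  pair(0, k(c, pair(b, pair(0, 0))))   [R4 at 2.2.2.2]
4. pair(0, k(c, pair(b, pair(0, 0))))  →  pair(0, c)   [R4 at 2]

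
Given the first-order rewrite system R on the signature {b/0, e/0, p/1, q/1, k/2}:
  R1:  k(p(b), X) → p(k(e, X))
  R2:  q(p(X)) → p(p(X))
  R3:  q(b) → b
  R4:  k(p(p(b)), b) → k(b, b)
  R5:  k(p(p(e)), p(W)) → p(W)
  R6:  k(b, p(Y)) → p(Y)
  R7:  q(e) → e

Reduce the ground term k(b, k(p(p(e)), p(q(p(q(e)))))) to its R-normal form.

1. k(b, k(p(p(e)), p(q(p(q(e))))))  →  k(b, p(q(p(q(e)))))   [R5 at 2]
2. k(b, p(q(p(q(e)))))  →  p(q(p(q(e))))   [R6 at ε]
3. p(q(p(q(e))))  →  p(p(p(q(e))))   [R2 at 1]
4. p(p(p(q(e))))  →  p(p(p(e)))   [R7 at 1.1.1]

p(p(p(e)))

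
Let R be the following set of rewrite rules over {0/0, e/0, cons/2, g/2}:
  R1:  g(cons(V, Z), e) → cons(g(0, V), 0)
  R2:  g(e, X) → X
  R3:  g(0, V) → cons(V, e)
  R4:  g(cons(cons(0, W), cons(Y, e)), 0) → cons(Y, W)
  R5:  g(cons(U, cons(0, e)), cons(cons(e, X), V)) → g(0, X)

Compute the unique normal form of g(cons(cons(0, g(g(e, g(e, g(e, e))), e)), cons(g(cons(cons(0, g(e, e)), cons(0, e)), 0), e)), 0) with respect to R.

cons(cons(0, e), e)

1. g(cons(cons(0, g(g(e, g(e, g(e, e))), e)), cons(g(cons(cons(0, g(e, e)), cons(0, e)), 0), e)), 0)  →  cons(g(cons(cons(0, g(e, e)), cons(0, e)), 0), g(g(e, g(e, g(e, e))), e))   [R4 at ε]
2. cons(g(cons(cons(0, g(e, e)), cons(0, e)), 0), g(g(e, g(e, g(e, e))), e))  →  cons(cons(0, g(e, e)), g(g(e, g(e, g(e, e))), e))   [R4 at 1]
3. cons(cons(0, g(e, e)), g(g(e, g(e, g(e, e))), e))  →  cons(cons(0, e), g(g(e, g(e, g(e, e))), e))   [R2 at 1.2]
4. cons(cons(0, e), g(g(e, g(e, g(e, e))), e))  →  cons(cons(0, e), g(g(e, g(e, e)), e))   [R2 at 2.1]
5. cons(cons(0, e), g(g(e, g(e, e)), e))  →  cons(cons(0, e), g(g(e, e), e))   [R2 at 2.1]
6. cons(cons(0, e), g(g(e, e), e))  →  cons(cons(0, e), g(e, e))   [R2 at 2.1]
7. cons(cons(0, e), g(e, e))  →  cons(cons(0, e), e)   [R2 at 2]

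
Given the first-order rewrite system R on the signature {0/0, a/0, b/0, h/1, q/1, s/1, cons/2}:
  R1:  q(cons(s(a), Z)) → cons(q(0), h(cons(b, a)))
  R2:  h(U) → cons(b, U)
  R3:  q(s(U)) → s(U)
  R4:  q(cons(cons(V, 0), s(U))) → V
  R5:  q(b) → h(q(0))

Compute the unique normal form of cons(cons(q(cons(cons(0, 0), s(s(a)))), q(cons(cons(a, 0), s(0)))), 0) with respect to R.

cons(cons(0, a), 0)

1. cons(cons(q(cons(cons(0, 0), s(s(a)))), q(cons(cons(a, 0), s(0)))), 0)  →  cons(cons(0, q(cons(cons(a, 0), s(0)))), 0)   [R4 at 1.1]
2. cons(cons(0, q(cons(cons(a, 0), s(0)))), 0)  →  cons(cons(0, a), 0)   [R4 at 1.2]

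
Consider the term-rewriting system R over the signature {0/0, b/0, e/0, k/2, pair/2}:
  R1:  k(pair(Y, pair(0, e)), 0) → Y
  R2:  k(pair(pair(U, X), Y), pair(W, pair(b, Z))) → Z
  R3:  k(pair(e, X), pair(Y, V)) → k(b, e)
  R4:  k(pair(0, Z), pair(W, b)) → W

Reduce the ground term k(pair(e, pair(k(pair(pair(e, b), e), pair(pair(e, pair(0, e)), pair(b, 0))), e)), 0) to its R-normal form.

e

1. k(pair(e, pair(k(pair(pair(e, b), e), pair(pair(e, pair(0, e)), pair(b, 0))), e)), 0)  →  k(pair(e, pair(0, e)), 0)   [R2 at 1.2.1]
2. k(pair(e, pair(0, e)), 0)  →  e   [R1 at ε]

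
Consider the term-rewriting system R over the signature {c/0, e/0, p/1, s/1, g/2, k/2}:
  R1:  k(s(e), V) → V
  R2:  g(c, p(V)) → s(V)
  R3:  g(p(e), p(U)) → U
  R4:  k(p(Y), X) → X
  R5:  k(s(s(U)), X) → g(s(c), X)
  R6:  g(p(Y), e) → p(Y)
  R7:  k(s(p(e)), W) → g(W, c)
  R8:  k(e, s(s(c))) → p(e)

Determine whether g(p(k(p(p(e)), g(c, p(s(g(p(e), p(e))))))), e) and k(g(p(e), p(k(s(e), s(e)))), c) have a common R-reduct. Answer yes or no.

Reduce t₁ = g(p(k(p(p(e)), g(c, p(s(g(p(e), p(e))))))), e):
1. g(p(k(p(p(e)), g(c, p(s(g(p(e), p(e))))))), e)  →  p(k(p(p(e)), g(c, p(s(g(p(e), p(e)))))))   [R6 at ε]
2. p(k(p(p(e)), g(c, p(s(g(p(e), p(e)))))))  →  p(g(c, p(s(g(p(e), p(e))))))   [R4 at 1]
3. p(g(c, p(s(g(p(e), p(e))))))  →  p(s(s(g(p(e), p(e)))))   [R2 at 1]
4. p(s(s(g(p(e), p(e)))))  →  p(s(s(e)))   [R3 at 1.1.1]

Reduce t₂ = k(g(p(e), p(k(s(e), s(e)))), c):
1. k(g(p(e), p(k(s(e), s(e)))), c)  →  k(k(s(e), s(e)), c)   [R3 at 1]
2. k(k(s(e), s(e)), c)  →  k(s(e), c)   [R1 at 1]
3. k(s(e), c)  →  c   [R1 at ε]

no — NF(t₁) = p(s(s(e))), NF(t₂) = c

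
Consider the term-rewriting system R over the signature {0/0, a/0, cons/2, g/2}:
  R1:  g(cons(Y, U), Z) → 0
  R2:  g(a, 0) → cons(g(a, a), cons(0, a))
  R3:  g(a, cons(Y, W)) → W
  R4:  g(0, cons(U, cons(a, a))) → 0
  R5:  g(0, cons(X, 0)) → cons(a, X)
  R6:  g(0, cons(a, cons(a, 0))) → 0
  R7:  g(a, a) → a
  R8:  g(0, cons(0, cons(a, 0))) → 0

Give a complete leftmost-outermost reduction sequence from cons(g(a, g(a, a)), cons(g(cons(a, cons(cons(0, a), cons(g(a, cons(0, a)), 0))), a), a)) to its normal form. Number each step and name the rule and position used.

1. cons(g(a, g(a, a)), cons(g(cons(a, cons(cons(0, a), cons(g(a, cons(0, a)), 0))), a), a))  →  cons(g(a, a), cons(g(cons(a, cons(cons(0, a), cons(g(a, cons(0, a)), 0))), a), a))   [R7 at 1.2]
2. cons(g(a, a), cons(g(cons(a, cons(cons(0, a), cons(g(a, cons(0, a)), 0))), a), a))  →  cons(a, cons(g(cons(a, cons(cons(0, a), cons(g(a, cons(0, a)), 0))), a), a))   [R7 at 1]
3. cons(a, cons(g(cons(a, cons(cons(0, a), cons(g(a, cons(0, a)), 0))), a), a))  →  cons(a, cons(0, a))   [R1 at 2.1]

cons(a, cons(0, a))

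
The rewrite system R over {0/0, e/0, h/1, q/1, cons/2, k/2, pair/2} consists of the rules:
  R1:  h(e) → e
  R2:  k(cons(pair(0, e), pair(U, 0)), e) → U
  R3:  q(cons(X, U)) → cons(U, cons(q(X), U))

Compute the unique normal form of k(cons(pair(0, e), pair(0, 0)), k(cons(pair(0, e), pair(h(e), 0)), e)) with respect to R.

0

1. k(cons(pair(0, e), pair(0, 0)), k(cons(pair(0, e), pair(h(e), 0)), e))  →  k(cons(pair(0, e), pair(0, 0)), h(e))   [R2 at 2]
2. k(cons(pair(0, e), pair(0, 0)), h(e))  →  k(cons(pair(0, e), pair(0, 0)), e)   [R1 at 2]
3. k(cons(pair(0, e), pair(0, 0)), e)  →  0   [R2 at ε]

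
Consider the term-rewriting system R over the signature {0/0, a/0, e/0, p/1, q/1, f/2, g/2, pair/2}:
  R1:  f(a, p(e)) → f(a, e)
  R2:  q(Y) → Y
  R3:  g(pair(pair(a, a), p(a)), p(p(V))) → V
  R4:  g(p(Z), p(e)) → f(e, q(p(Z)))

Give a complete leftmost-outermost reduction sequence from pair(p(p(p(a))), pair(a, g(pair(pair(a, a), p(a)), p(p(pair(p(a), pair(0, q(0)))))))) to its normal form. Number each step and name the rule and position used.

1. pair(p(p(p(a))), pair(a, g(pair(pair(a, a), p(a)), p(p(pair(p(a), pair(0, q(0))))))))  →  pair(p(p(p(a))), pair(a, pair(p(a), pair(0, q(0)))))   [R3 at 2.2]
2. pair(p(p(p(a))), pair(a, pair(p(a), pair(0, q(0)))))  →  pair(p(p(p(a))), pair(a, pair(p(a), pair(0, 0))))   [R2 at 2.2.2.2]

pair(p(p(p(a))), pair(a, pair(p(a), pair(0, 0))))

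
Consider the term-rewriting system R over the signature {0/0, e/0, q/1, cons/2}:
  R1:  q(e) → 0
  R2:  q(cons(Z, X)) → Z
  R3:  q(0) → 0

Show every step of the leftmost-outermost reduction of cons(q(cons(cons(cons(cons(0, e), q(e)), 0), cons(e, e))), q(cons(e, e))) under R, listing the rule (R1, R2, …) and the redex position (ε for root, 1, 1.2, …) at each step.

1. cons(q(cons(cons(cons(cons(0, e), q(e)), 0), cons(e, e))), q(cons(e, e)))  →  cons(cons(cons(cons(0, e), q(e)), 0), q(cons(e, e)))   [R2 at 1]
2. cons(cons(cons(cons(0, e), q(e)), 0), q(cons(e, e)))  →  cons(cons(cons(cons(0, e), 0), 0), q(cons(e, e)))   [R1 at 1.1.2]
3. cons(cons(cons(cons(0, e), 0), 0), q(cons(e, e)))  →  cons(cons(cons(cons(0, e), 0), 0), e)   [R2 at 2]

cons(cons(cons(cons(0, e), 0), 0), e)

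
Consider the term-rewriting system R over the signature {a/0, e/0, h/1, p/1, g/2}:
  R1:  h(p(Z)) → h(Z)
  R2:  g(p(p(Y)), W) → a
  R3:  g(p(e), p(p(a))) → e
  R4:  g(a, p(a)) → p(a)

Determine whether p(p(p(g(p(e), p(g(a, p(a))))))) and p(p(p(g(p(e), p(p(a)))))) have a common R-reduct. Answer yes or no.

yes — NF(t₁) = p(p(p(e))), NF(t₂) = p(p(p(e)))

Reduce t₁ = p(p(p(g(p(e), p(g(a, p(a))))))):
1. p(p(p(g(p(e), p(g(a, p(a)))))))  →  p(p(p(g(p(e), p(p(a))))))   [R4 at 1.1.1.2.1]
2. p(p(p(g(p(e), p(p(a))))))  →  p(p(p(e)))   [R3 at 1.1.1]

Reduce t₂ = p(p(p(g(p(e), p(p(a)))))):
1. p(p(p(g(p(e), p(p(a))))))  →  p(p(p(e)))   [R3 at 1.1.1]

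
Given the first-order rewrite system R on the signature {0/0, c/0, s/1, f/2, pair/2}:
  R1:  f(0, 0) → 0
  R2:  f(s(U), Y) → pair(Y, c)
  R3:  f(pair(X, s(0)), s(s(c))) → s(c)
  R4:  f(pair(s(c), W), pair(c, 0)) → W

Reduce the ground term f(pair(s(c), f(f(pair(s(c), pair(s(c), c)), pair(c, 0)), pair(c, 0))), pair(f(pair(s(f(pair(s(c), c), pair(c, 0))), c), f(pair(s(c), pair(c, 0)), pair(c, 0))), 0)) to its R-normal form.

1. f(pair(s(c), f(f(pair(s(c), pair(s(c), c)), pair(c, 0)), pair(c, 0))), pair(f(pair(s(f(pair(s(c), c), pair(c, 0))), c), f(pair(s(c), pair(c, 0)), pair(c, 0))), 0))  →  f(pair(s(c), f(pair(s(c), c), pair(c, 0))), pair(f(pair(s(f(pair(s(c), c), pair(c, 0))), c), f(pair(s(c), pair(c, 0)), pair(c, 0))), 0))   [R4 at 1.2.1]
2. f(pair(s(c), f(pair(s(c), c), pair(c, 0))), pair(f(pair(s(f(pair(s(c), c), pair(c, 0))), c), f(pair(s(c), pair(c, 0)), pair(c, 0))), 0))  →  f(pair(s(c), c), pair(f(pair(s(f(pair(s(c), c), pair(c, 0))), c), f(pair(s(c), pair(c, 0)), pair(c, 0))), 0))   [R4 at 1.2]
3. f(pair(s(c), c), pair(f(pair(s(f(pair(s(c), c), pair(c, 0))), c), f(pair(s(c), pair(c, 0)), pair(c, 0))), 0))  →  f(pair(s(c), c), pair(f(pair(s(c), c), f(pair(s(c), pair(c, 0)), pair(c, 0))), 0))   [R4 at 2.1.1.1.1]
4. f(pair(s(c), c), pair(f(pair(s(c), c), f(pair(s(c), pair(c, 0)), pair(c, 0))), 0))  →  f(pair(s(c), c), pair(f(pair(s(c), c), pair(c, 0)), 0))   [R4 at 2.1.2]
5. f(pair(s(c), c), pair(f(pair(s(c), c), pair(c, 0)), 0))  →  f(pair(s(c), c), pair(c, 0))   [R4 at 2.1]
6. f(pair(s(c), c), pair(c, 0))  →  c   [R4 at ε]

c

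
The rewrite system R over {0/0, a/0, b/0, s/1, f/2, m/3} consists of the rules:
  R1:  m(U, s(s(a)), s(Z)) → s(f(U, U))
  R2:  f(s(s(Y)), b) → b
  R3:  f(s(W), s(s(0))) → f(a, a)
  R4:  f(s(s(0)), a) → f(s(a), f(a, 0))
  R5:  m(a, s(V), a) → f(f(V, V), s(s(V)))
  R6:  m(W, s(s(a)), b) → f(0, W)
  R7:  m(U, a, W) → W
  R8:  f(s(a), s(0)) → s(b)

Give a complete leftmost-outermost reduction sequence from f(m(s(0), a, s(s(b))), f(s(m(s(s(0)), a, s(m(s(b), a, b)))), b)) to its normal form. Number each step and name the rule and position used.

1. f(m(s(0), a, s(s(b))), f(s(m(s(s(0)), a, s(m(s(b), a, b)))), b))  →  f(s(s(b)), f(s(m(s(s(0)), a, s(m(s(b), a, b)))), b))   [R7 at 1]
2. f(s(s(b)), f(s(m(s(s(0)), a, s(m(s(b), a, b)))), b))  →  f(s(s(b)), f(s(s(m(s(b), a, b))), b))   [R7 at 2.1.1]
3. f(s(s(b)), f(s(s(m(s(b), a, b))), b))  →  f(s(s(b)), b)   [R2 at 2]
4. f(s(s(b)), b)  →  b   [R2 at ε]

b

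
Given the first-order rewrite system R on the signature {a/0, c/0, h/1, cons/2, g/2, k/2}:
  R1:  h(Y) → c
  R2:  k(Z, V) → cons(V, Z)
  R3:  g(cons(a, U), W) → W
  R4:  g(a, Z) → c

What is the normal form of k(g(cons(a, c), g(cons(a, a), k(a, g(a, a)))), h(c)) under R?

cons(c, cons(c, a))

1. k(g(cons(a, c), g(cons(a, a), k(a, g(a, a)))), h(c))  →  cons(h(c), g(cons(a, c), g(cons(a, a), k(a, g(a, a)))))   [R2 at ε]
2. cons(h(c), g(cons(a, c), g(cons(a, a), k(a, g(a, a)))))  →  cons(c, g(cons(a, c), g(cons(a, a), k(a, g(a, a)))))   [R1 at 1]
3. cons(c, g(cons(a, c), g(cons(a, a), k(a, g(a, a)))))  →  cons(c, g(cons(a, a), k(a, g(a, a))))   [R3 at 2]
4. cons(c, g(cons(a, a), k(a, g(a, a))))  →  cons(c, k(a, g(a, a)))   [R3 at 2]
5. cons(c, k(a, g(a, a)))  →  cons(c, cons(g(a, a), a))   [R2 at 2]
6. cons(c, cons(g(a, a), a))  →  cons(c, cons(c, a))   [R4 at 2.1]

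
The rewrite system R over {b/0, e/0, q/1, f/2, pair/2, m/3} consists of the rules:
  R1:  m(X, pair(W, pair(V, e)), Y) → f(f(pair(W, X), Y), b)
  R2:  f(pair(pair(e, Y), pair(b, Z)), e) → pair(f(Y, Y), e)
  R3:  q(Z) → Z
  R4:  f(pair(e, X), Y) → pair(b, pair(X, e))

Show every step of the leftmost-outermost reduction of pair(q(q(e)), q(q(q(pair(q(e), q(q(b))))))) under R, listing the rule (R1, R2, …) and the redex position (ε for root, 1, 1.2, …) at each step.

1. pair(q(q(e)), q(q(q(pair(q(e), q(q(b)))))))  →  pair(q(e), q(q(q(pair(q(e), q(q(b)))))))   [R3 at 1]
2. pair(q(e), q(q(q(pair(q(e), q(q(b)))))))  →  pair(e, q(q(q(pair(q(e), q(q(b)))))))   [R3 at 1]
3. pair(e, q(q(q(pair(q(e), q(q(b)))))))  →  pair(e, q(q(pair(q(e), q(q(b))))))   [R3 at 2]
4. pair(e, q(q(pair(q(e), q(q(b))))))  →  pair(e, q(pair(q(e), q(q(b)))))   [R3 at 2]
5. pair(e, q(pair(q(e), q(q(b)))))  →  pair(e, pair(q(e), q(q(b))))   [R3 at 2]
6. pair(e, pair(q(e), q(q(b))))  →  pair(e, pair(e, q(q(b))))   [R3 at 2.1]
7. pair(e, pair(e, q(q(b))))  →  pair(e, pair(e, q(b)))   [R3 at 2.2]
8. pair(e, pair(e, q(b)))  →  pair(e, pair(e, b))   [R3 at 2.2]

pair(e, pair(e, b))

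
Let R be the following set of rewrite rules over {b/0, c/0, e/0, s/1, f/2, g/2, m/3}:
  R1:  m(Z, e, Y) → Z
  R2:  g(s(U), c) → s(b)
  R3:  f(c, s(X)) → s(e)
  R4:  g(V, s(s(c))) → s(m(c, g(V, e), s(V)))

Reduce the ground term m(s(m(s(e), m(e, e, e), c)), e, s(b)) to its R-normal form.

s(s(e))

1. m(s(m(s(e), m(e, e, e), c)), e, s(b))  →  s(m(s(e), m(e, e, e), c))   [R1 at ε]
2. s(m(s(e), m(e, e, e), c))  →  s(m(s(e), e, c))   [R1 at 1.2]
3. s(m(s(e), e, c))  →  s(s(e))   [R1 at 1]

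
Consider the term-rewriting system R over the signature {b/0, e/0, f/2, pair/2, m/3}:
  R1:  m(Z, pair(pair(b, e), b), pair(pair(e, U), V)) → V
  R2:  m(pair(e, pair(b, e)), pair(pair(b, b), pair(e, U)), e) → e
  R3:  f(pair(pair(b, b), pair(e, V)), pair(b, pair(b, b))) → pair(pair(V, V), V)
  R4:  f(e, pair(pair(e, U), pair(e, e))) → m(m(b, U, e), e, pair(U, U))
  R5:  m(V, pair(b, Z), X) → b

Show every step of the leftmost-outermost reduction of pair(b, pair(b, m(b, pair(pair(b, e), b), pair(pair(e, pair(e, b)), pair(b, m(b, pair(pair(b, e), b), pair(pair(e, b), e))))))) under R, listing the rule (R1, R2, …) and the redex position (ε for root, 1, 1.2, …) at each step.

pair(b, pair(b, pair(b, e)))

1. pair(b, pair(b, m(b, pair(pair(b, e), b), pair(pair(e, pair(e, b)), pair(b, m(b, pair(pair(b, e), b), pair(pair(e, b), e)))))))  →  pair(b, pair(b, pair(b, m(b, pair(pair(b, e), b), pair(pair(e, b), e)))))   [R1 at 2.2]
2. pair(b, pair(b, pair(b, m(b, pair(pair(b, e), b), pair(pair(e, b), e)))))  →  pair(b, pair(b, pair(b, e)))   [R1 at 2.2.2]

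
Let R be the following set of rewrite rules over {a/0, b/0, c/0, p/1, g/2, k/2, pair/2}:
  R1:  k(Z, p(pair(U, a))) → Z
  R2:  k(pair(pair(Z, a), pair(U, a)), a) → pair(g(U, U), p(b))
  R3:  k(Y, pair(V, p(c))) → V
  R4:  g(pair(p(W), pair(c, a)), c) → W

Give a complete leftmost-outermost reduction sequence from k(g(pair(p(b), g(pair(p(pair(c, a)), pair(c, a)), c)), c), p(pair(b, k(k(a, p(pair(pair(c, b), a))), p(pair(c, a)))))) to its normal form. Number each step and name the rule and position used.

b

1. k(g(pair(p(b), g(pair(p(pair(c, a)), pair(c, a)), c)), c), p(pair(b, k(k(a, p(pair(pair(c, b), a))), p(pair(c, a))))))  →  k(g(pair(p(b), pair(c, a)), c), p(pair(b, k(k(a, p(pair(pair(c, b), a))), p(pair(c, a))))))   [R4 at 1.1.2]
2. k(g(pair(p(b), pair(c, a)), c), p(pair(b, k(k(a, p(pair(pair(c, b), a))), p(pair(c, a))))))  →  k(b, p(pair(b, k(k(a, p(pair(pair(c, b), a))), p(pair(c, a))))))   [R4 at 1]
3. k(b, p(pair(b, k(k(a, p(pair(pair(c, b), a))), p(pair(c, a))))))  →  k(b, p(pair(b, k(a, p(pair(pair(c, b), a))))))   [R1 at 2.1.2]
4. k(b, p(pair(b, k(a, p(pair(pair(c, b), a))))))  →  k(b, p(pair(b, a)))   [R1 at 2.1.2]
5. k(b, p(pair(b, a)))  →  b   [R1 at ε]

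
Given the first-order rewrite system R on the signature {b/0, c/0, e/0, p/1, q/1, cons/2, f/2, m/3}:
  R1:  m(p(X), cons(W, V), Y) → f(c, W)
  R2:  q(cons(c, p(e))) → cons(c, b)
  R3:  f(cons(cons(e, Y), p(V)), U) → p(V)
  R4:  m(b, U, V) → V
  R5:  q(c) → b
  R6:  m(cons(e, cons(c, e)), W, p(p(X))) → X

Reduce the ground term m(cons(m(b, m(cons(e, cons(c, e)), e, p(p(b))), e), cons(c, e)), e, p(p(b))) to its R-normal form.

1. m(cons(m(b, m(cons(e, cons(c, e)), e, p(p(b))), e), cons(c, e)), e, p(p(b)))  →  m(cons(e, cons(c, e)), e, p(p(b)))   [R4 at 1.1]
2. m(cons(e, cons(c, e)), e, p(p(b)))  →  b   [R6 at ε]

b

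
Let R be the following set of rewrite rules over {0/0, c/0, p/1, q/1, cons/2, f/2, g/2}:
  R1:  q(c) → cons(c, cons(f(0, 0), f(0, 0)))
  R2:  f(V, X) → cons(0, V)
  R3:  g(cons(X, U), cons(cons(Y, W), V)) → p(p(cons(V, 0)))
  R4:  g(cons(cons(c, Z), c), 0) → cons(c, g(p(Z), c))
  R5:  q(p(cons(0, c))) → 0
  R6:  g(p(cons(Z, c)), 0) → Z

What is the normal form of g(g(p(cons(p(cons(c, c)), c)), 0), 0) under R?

c

1. g(g(p(cons(p(cons(c, c)), c)), 0), 0)  →  g(p(cons(c, c)), 0)   [R6 at 1]
2. g(p(cons(c, c)), 0)  →  c   [R6 at ε]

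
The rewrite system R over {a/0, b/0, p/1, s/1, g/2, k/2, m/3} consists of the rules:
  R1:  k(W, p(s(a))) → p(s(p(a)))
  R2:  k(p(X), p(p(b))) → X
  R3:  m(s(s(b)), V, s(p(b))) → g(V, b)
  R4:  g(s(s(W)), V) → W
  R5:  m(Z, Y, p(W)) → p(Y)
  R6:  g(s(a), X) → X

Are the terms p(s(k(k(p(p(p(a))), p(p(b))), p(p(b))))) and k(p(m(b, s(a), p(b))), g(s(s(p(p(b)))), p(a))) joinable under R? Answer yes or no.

Reduce t₁ = p(s(k(k(p(p(p(a))), p(p(b))), p(p(b))))):
1. p(s(k(k(p(p(p(a))), p(p(b))), p(p(b)))))  →  p(s(k(p(p(a)), p(p(b)))))   [R2 at 1.1.1]
2. p(s(k(p(p(a)), p(p(b)))))  →  p(s(p(a)))   [R2 at 1.1]

Reduce t₂ = k(p(m(b, s(a), p(b))), g(s(s(p(p(b)))), p(a))):
1. k(p(m(b, s(a), p(b))), g(s(s(p(p(b)))), p(a)))  →  k(p(p(s(a))), g(s(s(p(p(b)))), p(a)))   [R5 at 1.1]
2. k(p(p(s(a))), g(s(s(p(p(b)))), p(a)))  →  k(p(p(s(a))), p(p(b)))   [R4 at 2]
3. k(p(p(s(a))), p(p(b)))  →  p(s(a))   [R2 at ε]

no — NF(t₁) = p(s(p(a))), NF(t₂) = p(s(a))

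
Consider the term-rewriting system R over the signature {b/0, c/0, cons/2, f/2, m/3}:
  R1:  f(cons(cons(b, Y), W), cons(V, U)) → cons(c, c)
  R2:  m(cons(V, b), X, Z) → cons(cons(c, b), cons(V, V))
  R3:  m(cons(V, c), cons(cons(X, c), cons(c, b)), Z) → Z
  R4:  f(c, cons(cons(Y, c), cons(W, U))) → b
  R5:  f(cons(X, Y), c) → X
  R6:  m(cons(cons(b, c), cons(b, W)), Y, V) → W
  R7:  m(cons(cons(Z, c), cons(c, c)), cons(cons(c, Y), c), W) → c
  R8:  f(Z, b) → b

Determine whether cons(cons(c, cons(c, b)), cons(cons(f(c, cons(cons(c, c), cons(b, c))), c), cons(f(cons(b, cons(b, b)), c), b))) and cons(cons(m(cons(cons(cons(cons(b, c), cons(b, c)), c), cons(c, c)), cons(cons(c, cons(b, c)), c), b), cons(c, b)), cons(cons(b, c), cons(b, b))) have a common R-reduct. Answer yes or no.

yes — NF(t₁) = cons(cons(c, cons(c, b)), cons(cons(b, c), cons(b, b))), NF(t₂) = cons(cons(c, cons(c, b)), cons(cons(b, c), cons(b, b)))

Reduce t₁ = cons(cons(c, cons(c, b)), cons(cons(f(c, cons(cons(c, c), cons(b, c))), c), cons(f(cons(b, cons(b, b)), c), b))):
1. cons(cons(c, cons(c, b)), cons(cons(f(c, cons(cons(c, c), cons(b, c))), c), cons(f(cons(b, cons(b, b)), c), b)))  →  cons(cons(c, cons(c, b)), cons(cons(b, c), cons(f(cons(b, cons(b, b)), c), b)))   [R4 at 2.1.1]
2. cons(cons(c, cons(c, b)), cons(cons(b, c), cons(f(cons(b, cons(b, b)), c), b)))  →  cons(cons(c, cons(c, b)), cons(cons(b, c), cons(b, b)))   [R5 at 2.2.1]

Reduce t₂ = cons(cons(m(cons(cons(cons(cons(b, c), cons(b, c)), c), cons(c, c)), cons(cons(c, cons(b, c)), c), b), cons(c, b)), cons(cons(b, c), cons(b, b))):
1. cons(cons(m(cons(cons(cons(cons(b, c), cons(b, c)), c), cons(c, c)), cons(cons(c, cons(b, c)), c), b), cons(c, b)), cons(cons(b, c), cons(b, b)))  →  cons(cons(c, cons(c, b)), cons(cons(b, c), cons(b, b)))   [R7 at 1.1]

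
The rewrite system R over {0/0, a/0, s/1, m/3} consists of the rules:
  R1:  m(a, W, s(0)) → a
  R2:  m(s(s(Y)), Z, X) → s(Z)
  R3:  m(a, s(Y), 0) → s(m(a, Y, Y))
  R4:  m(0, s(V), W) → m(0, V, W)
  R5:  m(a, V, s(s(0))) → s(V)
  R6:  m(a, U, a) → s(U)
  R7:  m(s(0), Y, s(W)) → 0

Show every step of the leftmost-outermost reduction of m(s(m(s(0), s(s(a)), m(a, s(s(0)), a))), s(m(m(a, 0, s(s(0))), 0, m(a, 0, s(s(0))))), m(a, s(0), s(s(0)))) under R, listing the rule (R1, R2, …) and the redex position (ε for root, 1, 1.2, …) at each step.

0

1. m(s(m(s(0), s(s(a)), m(a, s(s(0)), a))), s(m(m(a, 0, s(s(0))), 0, m(a, 0, s(s(0))))), m(a, s(0), s(s(0))))  →  m(s(m(s(0), s(s(a)), s(s(s(0))))), s(m(m(a, 0, s(s(0))), 0, m(a, 0, s(s(0))))), m(a, s(0), s(s(0))))   [R6 at 1.1.3]
2. m(s(m(s(0), s(s(a)), s(s(s(0))))), s(m(m(a, 0, s(s(0))), 0, m(a, 0, s(s(0))))), m(a, s(0), s(s(0))))  →  m(s(0), s(m(m(a, 0, s(s(0))), 0, m(a, 0, s(s(0))))), m(a, s(0), s(s(0))))   [R7 at 1.1]
3. m(s(0), s(m(m(a, 0, s(s(0))), 0, m(a, 0, s(s(0))))), m(a, s(0), s(s(0))))  →  m(s(0), s(m(s(0), 0, m(a, 0, s(s(0))))), m(a, s(0), s(s(0))))   [R5 at 2.1.1]
4. m(s(0), s(m(s(0), 0, m(a, 0, s(s(0))))), m(a, s(0), s(s(0))))  →  m(s(0), s(m(s(0), 0, s(0))), m(a, s(0), s(s(0))))   [R5 at 2.1.3]
5. m(s(0), s(m(s(0), 0, s(0))), m(a, s(0), s(s(0))))  →  m(s(0), s(0), m(a, s(0), s(s(0))))   [R7 at 2.1]
6. m(s(0), s(0), m(a, s(0), s(s(0))))  →  m(s(0), s(0), s(s(0)))   [R5 at 3]
7. m(s(0), s(0), s(s(0)))  →  0   [R7 at ε]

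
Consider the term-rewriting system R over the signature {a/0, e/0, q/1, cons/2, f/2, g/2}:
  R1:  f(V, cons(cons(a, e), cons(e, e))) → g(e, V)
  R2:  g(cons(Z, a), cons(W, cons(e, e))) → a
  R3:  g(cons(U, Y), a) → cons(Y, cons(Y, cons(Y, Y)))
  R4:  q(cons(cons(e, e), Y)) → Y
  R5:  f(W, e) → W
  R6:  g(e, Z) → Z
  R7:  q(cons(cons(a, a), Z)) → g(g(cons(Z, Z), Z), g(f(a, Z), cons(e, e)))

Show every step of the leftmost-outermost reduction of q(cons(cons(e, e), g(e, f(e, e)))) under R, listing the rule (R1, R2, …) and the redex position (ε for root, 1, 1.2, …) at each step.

1. q(cons(cons(e, e), g(e, f(e, e))))  →  g(e, f(e, e))   [R4 at ε]
2. g(e, f(e, e))  →  f(e, e)   [R6 at ε]
3. f(e, e)  →  e   [R5 at ε]

e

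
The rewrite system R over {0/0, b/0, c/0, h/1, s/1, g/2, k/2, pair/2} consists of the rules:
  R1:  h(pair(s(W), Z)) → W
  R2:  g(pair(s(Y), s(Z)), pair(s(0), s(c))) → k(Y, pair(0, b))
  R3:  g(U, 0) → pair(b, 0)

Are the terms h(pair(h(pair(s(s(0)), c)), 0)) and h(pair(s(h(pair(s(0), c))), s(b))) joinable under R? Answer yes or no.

yes — NF(t₁) = 0, NF(t₂) = 0

Reduce t₁ = h(pair(h(pair(s(s(0)), c)), 0)):
1. h(pair(h(pair(s(s(0)), c)), 0))  →  h(pair(s(0), 0))   [R1 at 1.1]
2. h(pair(s(0), 0))  →  0   [R1 at ε]

Reduce t₂ = h(pair(s(h(pair(s(0), c))), s(b))):
1. h(pair(s(h(pair(s(0), c))), s(b)))  →  h(pair(s(0), c))   [R1 at ε]
2. h(pair(s(0), c))  →  0   [R1 at ε]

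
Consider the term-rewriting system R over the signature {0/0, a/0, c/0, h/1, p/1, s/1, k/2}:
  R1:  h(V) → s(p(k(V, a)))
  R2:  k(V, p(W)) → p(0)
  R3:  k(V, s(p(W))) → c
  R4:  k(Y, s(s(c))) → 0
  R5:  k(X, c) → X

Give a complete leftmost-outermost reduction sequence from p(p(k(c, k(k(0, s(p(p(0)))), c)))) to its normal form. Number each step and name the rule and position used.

1. p(p(k(c, k(k(0, s(p(p(0)))), c))))  →  p(p(k(c, k(0, s(p(p(0)))))))   [R5 at 1.1.2]
2. p(p(k(c, k(0, s(p(p(0)))))))  →  p(p(k(c, c)))   [R3 at 1.1.2]
3. p(p(k(c, c)))  →  p(p(c))   [R5 at 1.1]

p(p(c))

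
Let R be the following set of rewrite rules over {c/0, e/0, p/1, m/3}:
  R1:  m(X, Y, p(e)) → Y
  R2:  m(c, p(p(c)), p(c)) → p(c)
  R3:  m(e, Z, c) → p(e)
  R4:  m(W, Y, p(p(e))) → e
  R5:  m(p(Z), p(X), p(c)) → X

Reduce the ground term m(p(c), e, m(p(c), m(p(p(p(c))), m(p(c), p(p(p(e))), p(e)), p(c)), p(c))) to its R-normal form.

1. m(p(c), e, m(p(c), m(p(p(p(c))), m(p(c), p(p(p(e))), p(e)), p(c)), p(c)))  →  m(p(c), e, m(p(c), m(p(p(p(c))), p(p(p(e))), p(c)), p(c)))   [R1 at 3.2.2]
2. m(p(c), e, m(p(c), m(p(p(p(c))), p(p(p(e))), p(c)), p(c)))  →  m(p(c), e, m(p(c), p(p(e)), p(c)))   [R5 at 3.2]
3. m(p(c), e, m(p(c), p(p(e)), p(c)))  →  m(p(c), e, p(e))   [R5 at 3]
4. m(p(c), e, p(e))  →  e   [R1 at ε]

e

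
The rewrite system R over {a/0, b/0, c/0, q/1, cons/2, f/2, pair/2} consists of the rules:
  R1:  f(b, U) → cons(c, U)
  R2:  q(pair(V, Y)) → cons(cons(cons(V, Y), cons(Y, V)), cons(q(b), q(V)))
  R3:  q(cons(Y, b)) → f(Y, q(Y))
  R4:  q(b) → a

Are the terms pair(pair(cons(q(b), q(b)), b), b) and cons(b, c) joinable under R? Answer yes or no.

no — NF(t₁) = pair(pair(cons(a, a), b), b), NF(t₂) = cons(b, c)

Reduce t₁ = pair(pair(cons(q(b), q(b)), b), b):
1. pair(pair(cons(q(b), q(b)), b), b)  →  pair(pair(cons(a, q(b)), b), b)   [R4 at 1.1.1]
2. pair(pair(cons(a, q(b)), b), b)  →  pair(pair(cons(a, a), b), b)   [R4 at 1.1.2]

Reduce t₂ = cons(b, c):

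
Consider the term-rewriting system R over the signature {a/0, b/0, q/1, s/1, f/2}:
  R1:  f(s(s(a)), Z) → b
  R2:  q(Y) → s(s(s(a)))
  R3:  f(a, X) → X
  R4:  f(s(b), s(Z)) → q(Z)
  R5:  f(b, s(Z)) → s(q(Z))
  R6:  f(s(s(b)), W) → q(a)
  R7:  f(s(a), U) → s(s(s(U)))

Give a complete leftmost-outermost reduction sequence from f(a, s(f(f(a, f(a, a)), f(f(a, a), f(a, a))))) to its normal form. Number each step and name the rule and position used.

1. f(a, s(f(f(a, f(a, a)), f(f(a, a), f(a, a)))))  →  s(f(f(a, f(a, a)), f(f(a, a), f(a, a))))   [R3 at ε]
2. s(f(f(a, f(a, a)), f(f(a, a), f(a, a))))  →  s(f(f(a, a), f(f(a, a), f(a, a))))   [R3 at 1.1]
3. s(f(f(a, a), f(f(a, a), f(a, a))))  →  s(f(a, f(f(a, a), f(a, a))))   [R3 at 1.1]
4. s(f(a, f(f(a, a), f(a, a))))  →  s(f(f(a, a), f(a, a)))   [R3 at 1]
5. s(f(f(a, a), f(a, a)))  →  s(f(a, f(a, a)))   [R3 at 1.1]
6. s(f(a, f(a, a)))  →  s(f(a, a))   [R3 at 1]
7. s(f(a, a))  →  s(a)   [R3 at 1]

s(a)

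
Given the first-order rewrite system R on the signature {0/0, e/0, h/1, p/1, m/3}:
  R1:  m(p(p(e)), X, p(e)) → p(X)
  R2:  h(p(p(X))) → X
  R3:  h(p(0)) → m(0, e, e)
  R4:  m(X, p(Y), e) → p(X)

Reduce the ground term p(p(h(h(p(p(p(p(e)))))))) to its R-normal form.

p(p(e))

1. p(p(h(h(p(p(p(p(e))))))))  →  p(p(h(p(p(e)))))   [R2 at 1.1.1]
2. p(p(h(p(p(e)))))  →  p(p(e))   [R2 at 1.1]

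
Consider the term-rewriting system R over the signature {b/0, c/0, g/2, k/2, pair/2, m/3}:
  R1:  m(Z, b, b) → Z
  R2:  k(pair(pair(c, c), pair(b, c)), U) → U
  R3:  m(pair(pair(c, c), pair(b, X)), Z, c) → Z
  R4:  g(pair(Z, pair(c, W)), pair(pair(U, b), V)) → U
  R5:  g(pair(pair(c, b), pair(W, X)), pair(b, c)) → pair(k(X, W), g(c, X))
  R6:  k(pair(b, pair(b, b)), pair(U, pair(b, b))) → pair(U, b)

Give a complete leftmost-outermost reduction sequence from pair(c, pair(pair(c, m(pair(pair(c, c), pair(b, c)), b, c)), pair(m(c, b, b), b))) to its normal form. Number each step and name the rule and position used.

1. pair(c, pair(pair(c, m(pair(pair(c, c), pair(b, c)), b, c)), pair(m(c, b, b), b)))  →  pair(c, pair(pair(c, b), pair(m(c, b, b), b)))   [R3 at 2.1.2]
2. pair(c, pair(pair(c, b), pair(m(c, b, b), b)))  →  pair(c, pair(pair(c, b), pair(c, b)))   [R1 at 2.2.1]

pair(c, pair(pair(c, b), pair(c, b)))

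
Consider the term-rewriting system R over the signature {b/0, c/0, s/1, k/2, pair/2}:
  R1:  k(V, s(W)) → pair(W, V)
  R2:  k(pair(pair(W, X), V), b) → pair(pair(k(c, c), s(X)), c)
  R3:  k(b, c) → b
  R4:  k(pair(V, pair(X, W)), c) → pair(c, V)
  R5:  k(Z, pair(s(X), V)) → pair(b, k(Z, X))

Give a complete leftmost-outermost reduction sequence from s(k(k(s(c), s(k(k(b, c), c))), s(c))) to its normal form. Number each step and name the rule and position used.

1. s(k(k(s(c), s(k(k(b, c), c))), s(c)))  →  s(pair(c, k(s(c), s(k(k(b, c), c)))))   [R1 at 1]
2. s(pair(c, k(s(c), s(k(k(b, c), c)))))  →  s(pair(c, pair(k(k(b, c), c), s(c))))   [R1 at 1.2]
3. s(pair(c, pair(k(k(b, c), c), s(c))))  →  s(pair(c, pair(k(b, c), s(c))))   [R3 at 1.2.1.1]
4. s(pair(c, pair(k(b, c), s(c))))  →  s(pair(c, pair(b, s(c))))   [R3 at 1.2.1]

s(pair(c, pair(b, s(c))))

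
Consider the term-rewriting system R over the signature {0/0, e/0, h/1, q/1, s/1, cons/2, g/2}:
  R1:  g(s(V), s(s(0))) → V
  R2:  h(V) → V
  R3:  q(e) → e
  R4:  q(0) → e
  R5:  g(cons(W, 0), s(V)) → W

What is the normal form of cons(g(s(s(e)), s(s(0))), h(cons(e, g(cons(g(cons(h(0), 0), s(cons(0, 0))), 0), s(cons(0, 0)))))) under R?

1. cons(g(s(s(e)), s(s(0))), h(cons(e, g(cons(g(cons(h(0), 0), s(cons(0, 0))), 0), s(cons(0, 0))))))  →  cons(s(e), h(cons(e, g(cons(g(cons(h(0), 0), s(cons(0, 0))), 0), s(cons(0, 0))))))   [R1 at 1]
2. cons(s(e), h(cons(e, g(cons(g(cons(h(0), 0), s(cons(0, 0))), 0), s(cons(0, 0))))))  →  cons(s(e), cons(e, g(cons(g(cons(h(0), 0), s(cons(0, 0))), 0), s(cons(0, 0)))))   [R2 at 2]
3. cons(s(e), cons(e, g(cons(g(cons(h(0), 0), s(cons(0, 0))), 0), s(cons(0, 0)))))  →  cons(s(e), cons(e, g(cons(h(0), 0), s(cons(0, 0)))))   [R5 at 2.2]
4. cons(s(e), cons(e, g(cons(h(0), 0), s(cons(0, 0)))))  →  cons(s(e), cons(e, h(0)))   [R5 at 2.2]
5. cons(s(e), cons(e, h(0)))  →  cons(s(e), cons(e, 0))   [R2 at 2.2]

cons(s(e), cons(e, 0))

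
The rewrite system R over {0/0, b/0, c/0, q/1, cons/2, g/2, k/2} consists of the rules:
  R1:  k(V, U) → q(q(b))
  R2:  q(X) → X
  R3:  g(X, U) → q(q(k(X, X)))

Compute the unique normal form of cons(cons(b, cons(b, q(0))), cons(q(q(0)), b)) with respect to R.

cons(cons(b, cons(b, 0)), cons(0, b))

1. cons(cons(b, cons(b, q(0))), cons(q(q(0)), b))  →  cons(cons(b, cons(b, 0)), cons(q(q(0)), b))   [R2 at 1.2.2]
2. cons(cons(b, cons(b, 0)), cons(q(q(0)), b))  →  cons(cons(b, cons(b, 0)), cons(q(0), b))   [R2 at 2.1]
3. cons(cons(b, cons(b, 0)), cons(q(0), b))  →  cons(cons(b, cons(b, 0)), cons(0, b))   [R2 at 2.1]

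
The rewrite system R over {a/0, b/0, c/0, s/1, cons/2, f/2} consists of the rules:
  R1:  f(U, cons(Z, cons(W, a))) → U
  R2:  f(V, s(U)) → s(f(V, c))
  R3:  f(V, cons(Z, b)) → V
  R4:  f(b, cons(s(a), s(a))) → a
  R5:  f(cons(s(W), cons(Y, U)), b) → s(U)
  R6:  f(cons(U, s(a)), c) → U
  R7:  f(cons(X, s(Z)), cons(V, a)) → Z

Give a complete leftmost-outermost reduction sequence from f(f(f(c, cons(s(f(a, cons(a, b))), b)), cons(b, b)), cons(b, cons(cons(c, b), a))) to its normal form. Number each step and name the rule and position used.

1. f(f(f(c, cons(s(f(a, cons(a, b))), b)), cons(b, b)), cons(b, cons(cons(c, b), a)))  →  f(f(c, cons(s(f(a, cons(a, b))), b)), cons(b, b))   [R1 at ε]
2. f(f(c, cons(s(f(a, cons(a, b))), b)), cons(b, b))  →  f(c, cons(s(f(a, cons(a, b))), b))   [R3 at ε]
3. f(c, cons(s(f(a, cons(a, b))), b))  →  c   [R3 at ε]

c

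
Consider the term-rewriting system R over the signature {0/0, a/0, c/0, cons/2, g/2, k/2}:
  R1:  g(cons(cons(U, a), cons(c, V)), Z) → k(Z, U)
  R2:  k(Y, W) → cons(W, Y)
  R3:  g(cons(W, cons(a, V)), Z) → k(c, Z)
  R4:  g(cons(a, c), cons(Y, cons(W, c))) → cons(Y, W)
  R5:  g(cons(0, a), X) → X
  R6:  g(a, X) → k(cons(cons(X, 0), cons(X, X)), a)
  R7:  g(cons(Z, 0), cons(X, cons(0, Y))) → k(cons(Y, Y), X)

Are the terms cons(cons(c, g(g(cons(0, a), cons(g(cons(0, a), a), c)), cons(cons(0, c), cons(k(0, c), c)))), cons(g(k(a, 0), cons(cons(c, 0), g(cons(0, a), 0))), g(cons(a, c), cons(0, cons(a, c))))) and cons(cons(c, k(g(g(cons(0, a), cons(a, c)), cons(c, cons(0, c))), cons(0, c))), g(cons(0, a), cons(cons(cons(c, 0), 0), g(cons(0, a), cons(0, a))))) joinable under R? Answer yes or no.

yes — NF(t₁) = cons(cons(c, cons(cons(0, c), cons(c, 0))), cons(cons(cons(c, 0), 0), cons(0, a))), NF(t₂) = cons(cons(c, cons(cons(0, c), cons(c, 0))), cons(cons(cons(c, 0), 0), cons(0, a)))

Reduce t₁ = cons(cons(c, g(g(cons(0, a), cons(g(cons(0, a), a), c)), cons(cons(0, c), cons(k(0, c), c)))), cons(g(k(a, 0), cons(cons(c, 0), g(cons(0, a), 0))), g(cons(a, c), cons(0, cons(a, c))))):
1. cons(cons(c, g(g(cons(0, a), cons(g(cons(0, a), a), c)), cons(cons(0, c), cons(k(0, c), c)))), cons(g(k(a, 0), cons(cons(c, 0), g(cons(0, a), 0))), g(cons(a, c), cons(0, cons(a, c)))))  →  cons(cons(c, g(cons(g(cons(0, a), a), c), cons(cons(0, c), cons(k(0, c), c)))), cons(g(k(a, 0), cons(cons(c, 0), g(cons(0, a), 0))), g(cons(a, c), cons(0, cons(a, c)))))   [R5 at 1.2.1]
2. cons(cons(c, g(cons(g(cons(0, a), a), c), cons(cons(0, c), cons(k(0, c), c)))), cons(g(k(a, 0), cons(cons(c, 0), g(cons(0, a), 0))), g(cons(a, c), cons(0, cons(a, c)))))  →  cons(cons(c, g(cons(a, c), cons(cons(0, c), cons(k(0, c), c)))), cons(g(k(a, 0), cons(cons(c, 0), g(cons(0, a), 0))), g(cons(a, c), cons(0, cons(a, c)))))   [R5 at 1.2.1.1]
3. cons(cons(c, g(cons(a, c), cons(cons(0, c), cons(k(0, c), c)))), cons(g(k(a, 0), cons(cons(c, 0), g(cons(0, a), 0))), g(cons(a, c), cons(0, cons(a, c)))))  →  cons(cons(c, cons(cons(0, c), k(0, c))), cons(g(k(a, 0), cons(cons(c, 0), g(cons(0, a), 0))), g(cons(a, c), cons(0, cons(a, c)))))   [R4 at 1.2]
4. cons(cons(c, cons(cons(0, c), k(0, c))), cons(g(k(a, 0), cons(cons(c, 0), g(cons(0, a), 0))), g(cons(a, c), cons(0, cons(a, c)))))  →  cons(cons(c, cons(cons(0, c), cons(c, 0))), cons(g(k(a, 0), cons(cons(c, 0), g(cons(0, a), 0))), g(cons(a, c), cons(0, cons(a, c)))))   [R2 at 1.2.2]
5. cons(cons(c, cons(cons(0, c), cons(c, 0))), cons(g(k(a, 0), cons(cons(c, 0), g(cons(0, a), 0))), g(cons(a, c), cons(0, cons(a, c)))))  →  cons(cons(c, cons(cons(0, c), cons(c, 0))), cons(g(cons(0, a), cons(cons(c, 0), g(cons(0, a), 0))), g(cons(a, c), cons(0, cons(a, c)))))   [R2 at 2.1.1]
6. cons(cons(c, cons(cons(0, c), cons(c, 0))), cons(g(cons(0, a), cons(cons(c, 0), g(cons(0, a), 0))), g(cons(a, c), cons(0, cons(a, c)))))  →  cons(cons(c, cons(cons(0, c), cons(c, 0))), cons(cons(cons(c, 0), g(cons(0, a), 0)), g(cons(a, c), cons(0, cons(a, c)))))   [R5 at 2.1]
7. cons(cons(c, cons(cons(0, c), cons(c, 0))), cons(cons(cons(c, 0), g(cons(0, a), 0)), g(cons(a, c), cons(0, cons(a, c)))))  →  cons(cons(c, cons(cons(0, c), cons(c, 0))), cons(cons(cons(c, 0), 0), g(cons(a, c), cons(0, cons(a, c)))))   [R5 at 2.1.2]
8. cons(cons(c, cons(cons(0, c), cons(c, 0))), cons(cons(cons(c, 0), 0), g(cons(a, c), cons(0, cons(a, c)))))  →  cons(cons(c, cons(cons(0, c), cons(c, 0))), cons(cons(cons(c, 0), 0), cons(0, a)))   [R4 at 2.2]

Reduce t₂ = cons(cons(c, k(g(g(cons(0, a), cons(a, c)), cons(c, cons(0, c))), cons(0, c))), g(cons(0, a), cons(cons(cons(c, 0), 0), g(cons(0, a), cons(0, a))))):
1. cons(cons(c, k(g(g(cons(0, a), cons(a, c)), cons(c, cons(0, c))), cons(0, c))), g(cons(0, a), cons(cons(cons(c, 0), 0), g(cons(0, a), cons(0, a)))))  →  cons(cons(c, cons(cons(0, c), g(g(cons(0, a), cons(a, c)), cons(c, cons(0, c))))), g(cons(0, a), cons(cons(cons(c, 0), 0), g(cons(0, a), cons(0, a)))))   [R2 at 1.2]
2. cons(cons(c, cons(cons(0, c), g(g(cons(0, a), cons(a, c)), cons(c, cons(0, c))))), g(cons(0, a), cons(cons(cons(c, 0), 0), g(cons(0, a), cons(0, a)))))  →  cons(cons(c, cons(cons(0, c), g(cons(a, c), cons(c, cons(0, c))))), g(cons(0, a), cons(cons(cons(c, 0), 0), g(cons(0, a), cons(0, a)))))   [R5 at 1.2.2.1]
3. cons(cons(c, cons(cons(0, c), g(cons(a, c), cons(c, cons(0, c))))), g(cons(0, a), cons(cons(cons(c, 0), 0), g(cons(0, a), cons(0, a)))))  →  cons(cons(c, cons(cons(0, c), cons(c, 0))), g(cons(0, a), cons(cons(cons(c, 0), 0), g(cons(0, a), cons(0, a)))))   [R4 at 1.2.2]
4. cons(cons(c, cons(cons(0, c), cons(c, 0))), g(cons(0, a), cons(cons(cons(c, 0), 0), g(cons(0, a), cons(0, a)))))  →  cons(cons(c, cons(cons(0, c), cons(c, 0))), cons(cons(cons(c, 0), 0), g(cons(0, a), cons(0, a))))   [R5 at 2]
5. cons(cons(c, cons(cons(0, c), cons(c, 0))), cons(cons(cons(c, 0), 0), g(cons(0, a), cons(0, a))))  →  cons(cons(c, cons(cons(0, c), cons(c, 0))), cons(cons(cons(c, 0), 0), cons(0, a)))   [R5 at 2.2]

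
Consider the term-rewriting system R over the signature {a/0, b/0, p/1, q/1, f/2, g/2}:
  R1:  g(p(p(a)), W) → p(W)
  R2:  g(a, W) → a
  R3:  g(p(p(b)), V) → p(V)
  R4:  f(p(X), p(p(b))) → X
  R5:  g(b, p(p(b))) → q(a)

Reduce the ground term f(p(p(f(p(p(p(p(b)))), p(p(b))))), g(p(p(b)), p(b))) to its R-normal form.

p(p(p(p(b))))

1. f(p(p(f(p(p(p(p(b)))), p(p(b))))), g(p(p(b)), p(b)))  →  f(p(p(p(p(p(b))))), g(p(p(b)), p(b)))   [R4 at 1.1.1]
2. f(p(p(p(p(p(b))))), g(p(p(b)), p(b)))  →  f(p(p(p(p(p(b))))), p(p(b)))   [R3 at 2]
3. f(p(p(p(p(p(b))))), p(p(b)))  →  p(p(p(p(b))))   [R4 at ε]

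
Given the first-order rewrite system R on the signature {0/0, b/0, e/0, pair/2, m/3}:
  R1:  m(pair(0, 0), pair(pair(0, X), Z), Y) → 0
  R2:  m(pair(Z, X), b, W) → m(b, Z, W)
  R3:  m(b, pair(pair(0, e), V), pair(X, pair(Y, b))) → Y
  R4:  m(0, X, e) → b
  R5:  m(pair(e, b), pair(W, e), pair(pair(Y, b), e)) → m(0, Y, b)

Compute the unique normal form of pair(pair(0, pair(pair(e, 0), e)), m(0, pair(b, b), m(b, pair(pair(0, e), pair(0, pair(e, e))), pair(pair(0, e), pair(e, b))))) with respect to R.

pair(pair(0, pair(pair(e, 0), e)), b)

1. pair(pair(0, pair(pair(e, 0), e)), m(0, pair(b, b), m(b, pair(pair(0, e), pair(0, pair(e, e))), pair(pair(0, e), pair(e, b)))))  →  pair(pair(0, pair(pair(e, 0), e)), m(0, pair(b, b), e))   [R3 at 2.3]
2. pair(pair(0, pair(pair(e, 0), e)), m(0, pair(b, b), e))  →  pair(pair(0, pair(pair(e, 0), e)), b)   [R4 at 2]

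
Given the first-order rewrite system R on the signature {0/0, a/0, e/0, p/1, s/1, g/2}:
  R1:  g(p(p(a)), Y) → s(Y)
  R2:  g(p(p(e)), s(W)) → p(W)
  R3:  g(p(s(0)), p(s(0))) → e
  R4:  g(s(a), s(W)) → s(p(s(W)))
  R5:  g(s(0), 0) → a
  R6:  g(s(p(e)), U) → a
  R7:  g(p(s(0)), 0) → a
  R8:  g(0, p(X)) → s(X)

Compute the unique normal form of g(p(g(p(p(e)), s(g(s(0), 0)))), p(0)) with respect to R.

s(p(0))

1. g(p(g(p(p(e)), s(g(s(0), 0)))), p(0))  →  g(p(p(g(s(0), 0))), p(0))   [R2 at 1.1]
2. g(p(p(g(s(0), 0))), p(0))  →  g(p(p(a)), p(0))   [R5 at 1.1.1]
3. g(p(p(a)), p(0))  →  s(p(0))   [R1 at ε]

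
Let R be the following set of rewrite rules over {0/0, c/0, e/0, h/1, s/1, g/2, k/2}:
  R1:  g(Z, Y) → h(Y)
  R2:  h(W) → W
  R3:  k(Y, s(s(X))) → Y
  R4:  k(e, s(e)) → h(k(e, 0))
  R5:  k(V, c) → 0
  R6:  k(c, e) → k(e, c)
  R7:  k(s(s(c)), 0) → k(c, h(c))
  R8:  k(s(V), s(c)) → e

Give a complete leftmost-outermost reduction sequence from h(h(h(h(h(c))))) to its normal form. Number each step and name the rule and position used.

1. h(h(h(h(h(c)))))  →  h(h(h(h(c))))   [R2 at ε]
2. h(h(h(h(c))))  →  h(h(h(c)))   [R2 at ε]
3. h(h(h(c)))  →  h(h(c))   [R2 at ε]
4. h(h(c))  →  h(c)   [R2 at ε]
5. h(c)  →  c   [R2 at ε]

c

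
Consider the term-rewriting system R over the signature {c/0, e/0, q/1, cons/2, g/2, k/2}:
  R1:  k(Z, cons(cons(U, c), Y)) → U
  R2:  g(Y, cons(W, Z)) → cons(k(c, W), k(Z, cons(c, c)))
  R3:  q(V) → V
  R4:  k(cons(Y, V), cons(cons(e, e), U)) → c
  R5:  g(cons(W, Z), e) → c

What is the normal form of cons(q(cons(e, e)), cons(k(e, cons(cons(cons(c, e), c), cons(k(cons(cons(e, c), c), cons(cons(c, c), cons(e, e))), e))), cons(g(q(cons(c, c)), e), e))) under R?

1. cons(q(cons(e, e)), cons(k(e, cons(cons(cons(c, e), c), cons(k(cons(cons(e, c), c), cons(cons(c, c), cons(e, e))), e))), cons(g(q(cons(c, c)), e), e)))  →  cons(cons(e, e), cons(k(e, cons(cons(cons(c, e), c), cons(k(cons(cons(e, c), c), cons(cons(c, c), cons(e, e))), e))), cons(g(q(cons(c, c)), e), e)))   [R3 at 1]
2. cons(cons(e, e), cons(k(e, cons(cons(cons(c, e), c), cons(k(cons(cons(e, c), c), cons(cons(c, c), cons(e, e))), e))), cons(g(q(cons(c, c)), e), e)))  →  cons(cons(e, e), cons(cons(c, e), cons(g(q(cons(c, c)), e), e)))   [R1 at 2.1]
3. cons(cons(e, e), cons(cons(c, e), cons(g(q(cons(c, c)), e), e)))  →  cons(cons(e, e), cons(cons(c, e), cons(g(cons(c, c), e), e)))   [R3 at 2.2.1.1]
4. cons(cons(e, e), cons(cons(c, e), cons(g(cons(c, c), e), e)))  →  cons(cons(e, e), cons(cons(c, e), cons(c, e)))   [R5 at 2.2.1]

cons(cons(e, e), cons(cons(c, e), cons(c, e)))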